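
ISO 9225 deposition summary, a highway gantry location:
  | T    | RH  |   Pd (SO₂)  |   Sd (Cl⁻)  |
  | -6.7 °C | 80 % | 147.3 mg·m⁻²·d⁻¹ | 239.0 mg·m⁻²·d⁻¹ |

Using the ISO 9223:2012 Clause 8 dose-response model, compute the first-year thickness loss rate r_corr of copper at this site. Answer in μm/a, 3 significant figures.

copper: temperature factor f = +0.126·(-16.7) = -2.1042
  SO₂ term: 0.0053·147.3^0.26·exp(0.059·80-2.1042) = 0.2655
  Cl⁻ term: 0.01025·239.0^0.27·exp(0.036·80+0.049·-6.7) = 0.5769
  sum: 0.2655 + 0.5769 → r_corr = 0.8424 μm/a

r_corr = 0.842 μm/a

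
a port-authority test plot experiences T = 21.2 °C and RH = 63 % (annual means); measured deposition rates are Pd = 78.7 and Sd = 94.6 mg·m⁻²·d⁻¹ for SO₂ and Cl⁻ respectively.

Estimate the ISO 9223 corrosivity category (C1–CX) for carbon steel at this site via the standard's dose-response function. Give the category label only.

C4

carbon steel: T>10 °C ⇒ hinge -0.054·(21.2−10) = -0.6048
  SO₂ term: 1.77·78.7^0.52·exp(0.02·63-0.6048) = 32.99
  Sd branch = 0.102·Sd^0.62·e^(0.033·RH+0.04·T) = 31.98 μm/a
  sum: 32.99 + 31.98 → r_corr = 64.97 μm/a
Category bounds: 50…80 μm/a bracket r_corr ⇒ C4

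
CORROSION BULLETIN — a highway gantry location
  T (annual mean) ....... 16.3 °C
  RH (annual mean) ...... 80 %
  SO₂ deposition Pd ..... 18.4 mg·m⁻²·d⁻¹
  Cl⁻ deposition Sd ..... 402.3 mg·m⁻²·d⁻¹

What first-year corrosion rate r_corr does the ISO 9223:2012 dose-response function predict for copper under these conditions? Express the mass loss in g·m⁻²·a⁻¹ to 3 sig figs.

copper: temperature factor f = -0.080·(6.3) = -0.5040
  Pd branch = 0.0053·Pd^0.26·e^(0.059·RH+f) = 0.7658 μm/a
  Cl⁻ term: 0.01025·402.3^0.27·exp(0.036·80+0.049·16.3) = 2.049
  r_corr = 0.7658 + 2.049 = 2.815 μm/a
Convert to mass loss: 2.815 μm/a × 8.96 g/cm³ = 25.22 g·m⁻²·a⁻¹

r_corr = 25.2 g·m⁻²·a⁻¹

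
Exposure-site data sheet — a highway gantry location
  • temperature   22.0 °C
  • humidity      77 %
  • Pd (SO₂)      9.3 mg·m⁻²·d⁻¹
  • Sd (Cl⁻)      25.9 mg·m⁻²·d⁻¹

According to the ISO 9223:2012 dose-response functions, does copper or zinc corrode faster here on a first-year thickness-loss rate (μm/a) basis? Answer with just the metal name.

copper: f(T) = -0.080·(T−10) [T>10 °C] = -0.9600
  sulphur-dioxide contribution → 0.3405 μm/a
  chloride contribution → 1.16 μm/a
  ⇒ r_corr(copper) = 1.5 μm/a
zinc: temperature factor f = -0.071·(12.0) = -0.8520
  sulphur-dioxide contribution → 0.507 μm/a
  chloride contribution → 1.344 μm/a
  total first-year rate 1.851 μm/a
Ordering by μm/a: zinc (1.85) > copper (1.5)

zinc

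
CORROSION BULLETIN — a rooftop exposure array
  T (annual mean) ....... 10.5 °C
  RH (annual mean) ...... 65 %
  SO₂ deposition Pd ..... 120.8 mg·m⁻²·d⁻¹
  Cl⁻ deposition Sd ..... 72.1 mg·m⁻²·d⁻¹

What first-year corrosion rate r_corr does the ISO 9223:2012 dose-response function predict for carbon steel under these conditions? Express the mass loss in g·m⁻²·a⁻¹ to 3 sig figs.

carbon steel: temperature factor f = -0.054·(0.5) = -0.0270
  sulphur-dioxide contribution → 76.47 μm/a
  chloride contribution → 18.81 μm/a
  ⇒ r_corr(carbon steel) = 95.29 μm/a
Convert to mass loss: 95.29 μm/a × 7.85 g/cm³ = 748 g·m⁻²·a⁻¹

r_corr = 748 g·m⁻²·a⁻¹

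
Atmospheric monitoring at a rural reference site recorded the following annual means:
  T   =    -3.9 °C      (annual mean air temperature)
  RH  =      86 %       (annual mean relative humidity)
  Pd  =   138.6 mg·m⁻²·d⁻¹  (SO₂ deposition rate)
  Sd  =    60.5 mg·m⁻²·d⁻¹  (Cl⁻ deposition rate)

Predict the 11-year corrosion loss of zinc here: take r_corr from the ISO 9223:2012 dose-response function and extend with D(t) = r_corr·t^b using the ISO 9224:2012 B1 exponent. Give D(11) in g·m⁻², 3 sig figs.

zinc: T≤10 °C ⇒ hinge +0.038·(-3.9−10) = -0.5282
  sulphur-dioxide contribution → 3.48 μm/a
  chloride contribution → 0.2591 μm/a
  ⇒ r_corr(zinc) = 3.74 μm/a
Power-law: D(11) = r_corr · 11^0.813
  D(11) = 3.74 × 11^0.813 = 3.74 × 7.025 = 26.27 μm
  Mass loss = 26.27 μm × 7.14 g/cm³ = 187.6 g·m⁻²

D(11) = 188 g·m⁻²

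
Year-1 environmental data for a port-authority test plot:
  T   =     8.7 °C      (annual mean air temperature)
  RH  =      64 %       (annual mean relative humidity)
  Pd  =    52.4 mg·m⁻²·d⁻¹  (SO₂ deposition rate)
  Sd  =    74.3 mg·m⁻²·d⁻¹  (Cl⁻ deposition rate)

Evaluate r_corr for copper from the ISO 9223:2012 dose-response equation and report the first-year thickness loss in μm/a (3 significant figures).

r_corr = 1.05 μm/a

copper: T≤10 °C ⇒ hinge +0.126·(8.7−10) = -0.1638
  SO₂ term: 0.0053·52.4^0.26·exp(0.059·64-0.1638) = 0.5496
  Cl⁻ term: 0.01025·74.3^0.27·exp(0.036·64+0.049·8.7) = 0.5031
  sum: 0.5496 + 0.5031 → r_corr = 1.053 μm/a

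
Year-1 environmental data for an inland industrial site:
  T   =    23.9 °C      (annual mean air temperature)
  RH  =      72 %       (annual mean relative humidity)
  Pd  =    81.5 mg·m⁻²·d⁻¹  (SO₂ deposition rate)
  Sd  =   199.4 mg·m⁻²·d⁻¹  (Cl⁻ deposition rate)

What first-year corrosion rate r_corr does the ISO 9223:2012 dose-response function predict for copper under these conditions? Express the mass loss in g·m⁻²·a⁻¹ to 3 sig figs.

copper: T>10 °C ⇒ hinge -0.080·(23.9−10) = -1.1120
  sulphur-dioxide contribution → 0.3829 μm/a
  chloride contribution → 1.845 μm/a
  ⇒ r_corr(copper) = 2.228 μm/a
Convert to mass loss: 2.228 μm/a × 8.96 g/cm³ = 19.96 g·m⁻²·a⁻¹

r_corr = 20.0 g·m⁻²·a⁻¹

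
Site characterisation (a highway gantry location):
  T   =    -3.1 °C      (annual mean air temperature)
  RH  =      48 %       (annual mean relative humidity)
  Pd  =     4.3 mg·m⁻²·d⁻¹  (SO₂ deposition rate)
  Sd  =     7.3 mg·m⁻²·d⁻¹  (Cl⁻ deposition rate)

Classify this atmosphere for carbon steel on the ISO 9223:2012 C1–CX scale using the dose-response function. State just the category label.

carbon steel: temperature factor f = +0.150·(-13.1) = -1.9650
  Pd branch = 1.77·Pd^0.52·e^(0.02·RH+f) = 1.383 μm/a
  Sd branch = 0.102·Sd^0.62·e^(0.033·RH+0.04·T) = 1.506 μm/a
  sum: 1.383 + 1.506 → r_corr = 2.89 μm/a
ISO 9223 Table 2 (carbon steel): 1.3 < 2.89 ≤ 25 μm/a ⇒ C2

C2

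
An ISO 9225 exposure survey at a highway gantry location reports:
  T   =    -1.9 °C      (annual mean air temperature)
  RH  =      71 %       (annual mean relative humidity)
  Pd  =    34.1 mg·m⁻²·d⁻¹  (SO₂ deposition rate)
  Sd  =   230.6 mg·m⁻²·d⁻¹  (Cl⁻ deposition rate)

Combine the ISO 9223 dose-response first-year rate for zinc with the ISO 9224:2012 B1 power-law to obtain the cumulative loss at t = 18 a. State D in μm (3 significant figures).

zinc: f(T) = +0.038·(T−10) [T≤10 °C] = -0.4522
  sulphur-dioxide contribution → 1.016 μm/a
  chloride contribution → 0.584 μm/a
  total first-year rate 1.6 μm/a
Long-term exponent b (ISO 9224 Table 2, B1) = 0.813
  D(18) = 1.6 × 18^0.813 = 1.6 × 10.48 = 16.78 μm

D(18) = 16.8 μm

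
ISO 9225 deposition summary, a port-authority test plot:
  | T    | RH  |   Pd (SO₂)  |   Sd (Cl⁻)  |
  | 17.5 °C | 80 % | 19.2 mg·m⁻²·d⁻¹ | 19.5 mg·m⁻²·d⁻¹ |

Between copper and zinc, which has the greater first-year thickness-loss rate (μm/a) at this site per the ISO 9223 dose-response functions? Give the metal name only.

zinc

copper: T>10 °C ⇒ hinge -0.080·(17.5−10) = -0.6000
  Pd branch = 0.0053·Pd^0.26·e^(0.059·RH+f) = 0.7034 μm/a
  Cl⁻ term: 0.01025·19.5^0.27·exp(0.036·80+0.049·17.5) = 0.9599
  sum: 0.7034 + 0.9599 → r_corr = 1.663 μm/a
zinc: temperature factor f = -0.071·(7.5) = -0.5325
  SO₂ term: 0.0129·19.2^0.44·exp(0.046·80-0.5325) = 1.102
  Cl⁻ term: 0.0175·19.5^0.57·exp(0.008·80+0.085·17.5) = 0.7986
  r_corr = 1.102 + 0.7986 = 1.901 μm/a
Ordering by μm/a: zinc (1.9) > copper (1.66)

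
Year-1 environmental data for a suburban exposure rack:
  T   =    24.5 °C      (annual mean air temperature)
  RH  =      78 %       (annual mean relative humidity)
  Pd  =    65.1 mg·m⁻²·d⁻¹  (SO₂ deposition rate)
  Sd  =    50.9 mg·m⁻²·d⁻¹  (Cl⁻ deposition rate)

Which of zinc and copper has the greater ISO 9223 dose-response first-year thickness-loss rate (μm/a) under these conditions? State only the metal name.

zinc

zinc: T>10 °C ⇒ hinge -0.071·(24.5−10) = -1.0295
  Pd branch = 0.0129·Pd^0.44·e^(0.046·RH+f) = 1.046 μm/a
  Cl⁻ term: 0.0175·50.9^0.57·exp(0.008·78+0.085·24.5) = 2.462
  sum: 1.046 + 2.462 → r_corr = 3.508 μm/a
copper: f(T) = -0.080·(T−10) [T>10 °C] = -1.1600
  SO₂ term: 0.0053·65.1^0.26·exp(0.059·78-1.1600) = 0.4905
  Sd branch = 0.01025·Sd^0.27·e^(0.036·RH+0.049·T) = 1.631 μm/a
  r_corr = 0.4905 + 1.631 = 2.121 μm/a
Ordering by μm/a: zinc (3.51) > copper (2.12)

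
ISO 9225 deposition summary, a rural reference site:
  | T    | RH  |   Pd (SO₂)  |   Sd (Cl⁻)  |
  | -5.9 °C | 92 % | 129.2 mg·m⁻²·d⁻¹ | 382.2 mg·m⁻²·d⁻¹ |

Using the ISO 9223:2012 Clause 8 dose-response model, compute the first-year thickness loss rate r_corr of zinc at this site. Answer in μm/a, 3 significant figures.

r_corr = 4.78 μm/a

zinc: T≤10 °C ⇒ hinge +0.038·(-5.9−10) = -0.6042
  Pd branch = 0.0129·Pd^0.44·e^(0.046·RH+f) = 4.122 μm/a
  Cl⁻ term: 0.0175·382.2^0.57·exp(0.008·92+0.085·-5.9) = 0.6558
  sum: 4.122 + 0.6558 → r_corr = 4.778 μm/a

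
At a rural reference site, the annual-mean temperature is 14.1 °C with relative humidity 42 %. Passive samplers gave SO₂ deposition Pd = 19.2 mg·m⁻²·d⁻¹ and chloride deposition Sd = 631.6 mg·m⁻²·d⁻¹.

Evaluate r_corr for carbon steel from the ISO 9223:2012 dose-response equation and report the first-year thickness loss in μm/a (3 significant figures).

carbon steel: T>10 °C ⇒ hinge -0.054·(14.1−10) = -0.2214
  Pd branch = 1.77·Pd^0.52·e^(0.02·RH+f) = 15.27 μm/a
  Cl⁻ term: 0.102·631.6^0.62·exp(0.033·42+0.04·14.1) = 39.06
  sum: 15.27 + 39.06 → r_corr = 54.34 μm/a

r_corr = 54.3 μm/a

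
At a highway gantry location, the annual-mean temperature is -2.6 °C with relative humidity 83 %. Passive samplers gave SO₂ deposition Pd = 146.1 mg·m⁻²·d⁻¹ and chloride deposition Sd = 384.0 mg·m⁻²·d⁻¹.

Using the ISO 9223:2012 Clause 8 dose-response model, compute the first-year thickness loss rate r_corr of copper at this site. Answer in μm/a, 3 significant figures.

copper: T≤10 °C ⇒ hinge +0.126·(-2.6−10) = -1.5876
  SO₂ term: 0.0053·146.1^0.26·exp(0.059·83-1.5876) = 0.5301
  Cl⁻ term: 0.01025·384.0^0.27·exp(0.036·83+0.049·-2.6) = 0.893
  r_corr = 0.5301 + 0.893 = 1.423 μm/a

r_corr = 1.42 μm/a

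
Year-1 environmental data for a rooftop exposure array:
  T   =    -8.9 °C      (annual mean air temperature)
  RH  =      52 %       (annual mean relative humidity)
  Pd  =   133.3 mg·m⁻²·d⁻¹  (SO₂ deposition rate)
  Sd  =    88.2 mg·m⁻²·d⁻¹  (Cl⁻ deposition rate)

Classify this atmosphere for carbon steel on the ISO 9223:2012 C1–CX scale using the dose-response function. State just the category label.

carbon steel: f(T) = +0.150·(T−10) [T≤10 °C] = -2.8350
  sulphur-dioxide contribution → 3.744 μm/a
  chloride contribution → 6.389 μm/a
  ⇒ r_corr(carbon steel) = 10.13 μm/a
ISO 9223 Table 2 (carbon steel): 1.3 < 10.1 ≤ 25 μm/a ⇒ C2

C2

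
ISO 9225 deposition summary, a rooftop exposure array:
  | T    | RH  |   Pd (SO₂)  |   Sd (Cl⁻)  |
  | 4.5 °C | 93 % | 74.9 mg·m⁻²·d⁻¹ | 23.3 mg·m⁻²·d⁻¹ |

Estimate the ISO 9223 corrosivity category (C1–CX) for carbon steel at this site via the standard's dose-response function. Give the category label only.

C4

carbon steel: T≤10 °C ⇒ hinge +0.150·(4.5−10) = -0.8250
  SO₂ term: 1.77·74.9^0.52·exp(0.02·93-0.8250) = 47.01
  Cl⁻ term: 0.102·23.3^0.62·exp(0.033·93+0.04·4.5) = 18.51
  sum: 47.01 + 18.51 → r_corr = 65.52 μm/a
65.5 μm/a falls in (50, 80] for carbon steel → category C4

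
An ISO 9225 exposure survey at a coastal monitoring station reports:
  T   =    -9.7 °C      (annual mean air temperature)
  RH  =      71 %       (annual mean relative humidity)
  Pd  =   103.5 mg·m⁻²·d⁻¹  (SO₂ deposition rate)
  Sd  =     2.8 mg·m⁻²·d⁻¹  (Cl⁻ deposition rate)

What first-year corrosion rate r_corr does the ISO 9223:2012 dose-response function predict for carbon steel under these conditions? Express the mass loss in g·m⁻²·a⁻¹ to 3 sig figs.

carbon steel: T≤10 °C ⇒ hinge +0.150·(-9.7−10) = -2.9550
  sulphur-dioxide contribution → 4.257 μm/a
  chloride contribution → 1.364 μm/a
  total first-year rate 5.621 μm/a
Convert to mass loss: 5.621 μm/a × 7.85 g/cm³ = 44.13 g·m⁻²·a⁻¹

r_corr = 44.1 g·m⁻²·a⁻¹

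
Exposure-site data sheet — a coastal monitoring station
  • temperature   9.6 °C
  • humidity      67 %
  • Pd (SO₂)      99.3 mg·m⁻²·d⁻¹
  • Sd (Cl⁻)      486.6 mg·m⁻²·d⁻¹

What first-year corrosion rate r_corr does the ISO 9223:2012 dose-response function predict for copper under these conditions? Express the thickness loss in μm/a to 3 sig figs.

r_corr = 1.84 μm/a

copper: T≤10 °C ⇒ hinge +0.126·(9.6−10) = -0.0504
  sulphur-dioxide contribution → 0.8677 μm/a
  chloride contribution → 0.9729 μm/a
  total first-year rate 1.841 μm/a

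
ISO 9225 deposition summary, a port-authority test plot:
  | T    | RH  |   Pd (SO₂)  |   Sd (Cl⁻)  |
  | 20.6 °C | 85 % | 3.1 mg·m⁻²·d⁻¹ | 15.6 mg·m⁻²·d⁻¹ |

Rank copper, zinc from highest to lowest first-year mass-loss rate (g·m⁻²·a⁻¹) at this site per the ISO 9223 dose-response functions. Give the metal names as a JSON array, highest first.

copper: f(T) = -0.080·(T−10) [T>10 °C] = -0.8480
  SO₂ term: 0.0053·3.1^0.26·exp(0.059·85-0.8480) = 0.4589
  Cl⁻ term: 0.01025·15.6^0.27·exp(0.036·85+0.049·20.6) = 1.259
  r_corr = 0.4589 + 1.259 = 1.718 μm/a
  mass loss = 1.718 μm/a × 8.96 g/cm³ = 15.4 g·m⁻²·a⁻¹
zinc: T>10 °C ⇒ hinge -0.071·(20.6−10) = -0.7526
  Pd branch = 0.0129·Pd^0.44·e^(0.046·RH+f) = 0.4989 μm/a
  Cl⁻ term: 0.0175·15.6^0.57·exp(0.008·85+0.085·20.6) = 0.9526
  r_corr = 0.4989 + 0.9526 = 1.451 μm/a
  mass loss = 1.451 μm/a × 7.14 g/cm³ = 10.36 g·m⁻²·a⁻¹
Ordering by g·m⁻²·a⁻¹: copper (15.4) > zinc (10.4)

["copper", "zinc"]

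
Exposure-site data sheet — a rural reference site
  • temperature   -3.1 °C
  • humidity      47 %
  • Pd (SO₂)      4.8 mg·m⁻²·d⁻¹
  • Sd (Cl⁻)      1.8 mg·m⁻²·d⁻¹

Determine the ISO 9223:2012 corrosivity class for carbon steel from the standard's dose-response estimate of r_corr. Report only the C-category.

carbon steel: temperature factor f = +0.150·(-13.1) = -1.9650
  SO₂ term: 1.77·4.8^0.52·exp(0.02·47-1.9650) = 1.436
  Sd branch = 0.102·Sd^0.62·e^(0.033·RH+0.04·T) = 0.6118 μm/a
  r_corr = 1.436 + 0.6118 = 2.048 μm/a
2.05 μm/a falls in (1.3, 25] for carbon steel → category C2

C2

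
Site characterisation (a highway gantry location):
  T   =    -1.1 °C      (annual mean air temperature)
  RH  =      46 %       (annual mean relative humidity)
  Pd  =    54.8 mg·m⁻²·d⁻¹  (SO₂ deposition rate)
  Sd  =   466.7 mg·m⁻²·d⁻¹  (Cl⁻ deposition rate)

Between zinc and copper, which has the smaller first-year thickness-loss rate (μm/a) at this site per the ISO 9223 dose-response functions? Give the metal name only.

copper

zinc: f(T) = +0.038·(T−10) [T≤10 °C] = -0.4218
  sulphur-dioxide contribution → 0.4087 μm/a
  chloride contribution → 0.7649 μm/a
  ⇒ r_corr(zinc) = 1.174 μm/a
copper: T≤10 °C ⇒ hinge +0.126·(-1.1−10) = -1.3986
  sulphur-dioxide contribution → 0.05593 μm/a
  chloride contribution → 0.2674 μm/a
  total first-year rate 0.3233 μm/a
Ordering by μm/a: zinc (1.17) > copper (0.323)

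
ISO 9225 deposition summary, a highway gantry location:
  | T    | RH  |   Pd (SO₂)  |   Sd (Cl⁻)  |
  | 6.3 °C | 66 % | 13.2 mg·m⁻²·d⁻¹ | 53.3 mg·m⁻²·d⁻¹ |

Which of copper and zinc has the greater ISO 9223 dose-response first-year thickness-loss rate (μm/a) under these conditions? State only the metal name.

zinc

copper: f(T) = +0.126·(T−10) [T≤10 °C] = -0.4662
  sulphur-dioxide contribution → 0.3194 μm/a
  chloride contribution → 0.4394 μm/a
  total first-year rate 0.7588 μm/a
zinc: temperature factor f = +0.038·(-3.7) = -0.1406
  sulphur-dioxide contribution → 0.7263 μm/a
  chloride contribution → 0.4888 μm/a
  total first-year rate 1.215 μm/a
Ordering by μm/a: zinc (1.22) > copper (0.759)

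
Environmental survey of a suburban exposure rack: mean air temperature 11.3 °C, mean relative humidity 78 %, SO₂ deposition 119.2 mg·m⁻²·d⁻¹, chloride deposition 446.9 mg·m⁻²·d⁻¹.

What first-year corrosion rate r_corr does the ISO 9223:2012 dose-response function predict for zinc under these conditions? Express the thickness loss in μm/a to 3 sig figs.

zinc: temperature factor f = -0.071·(1.3) = -0.0923
  Pd branch = 0.0129·Pd^0.44·e^(0.046·RH+f) = 3.486 μm/a
  Cl⁻ term: 0.0175·446.9^0.57·exp(0.008·78+0.085·11.3) = 2.766
  sum: 3.486 + 2.766 → r_corr = 6.252 μm/a

r_corr = 6.25 μm/a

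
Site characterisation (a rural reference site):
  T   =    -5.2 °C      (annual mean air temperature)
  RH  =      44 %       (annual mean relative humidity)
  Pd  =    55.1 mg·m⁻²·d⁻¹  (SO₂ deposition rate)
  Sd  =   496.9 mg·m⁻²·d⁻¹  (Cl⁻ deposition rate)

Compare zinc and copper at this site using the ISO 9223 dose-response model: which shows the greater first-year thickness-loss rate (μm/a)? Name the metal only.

zinc

zinc: T≤10 °C ⇒ hinge +0.038·(-5.2−10) = -0.5776
  Pd branch = 0.0129·Pd^0.44·e^(0.046·RH+f) = 0.3198 μm/a
  Cl⁻ term: 0.0175·496.9^0.57·exp(0.008·44+0.085·-5.2) = 0.5506
  sum: 0.3198 + 0.5506 → r_corr = 0.8704 μm/a
copper: temperature factor f = +0.126·(-15.2) = -1.9152
  SO₂ term: 0.0053·55.1^0.26·exp(0.059·44-1.9152) = 0.02969
  Cl⁻ term: 0.01025·496.9^0.27·exp(0.036·44+0.049·-5.2) = 0.207
  sum: 0.02969 + 0.207 → r_corr = 0.2367 μm/a
Ordering by μm/a: zinc (0.87) > copper (0.237)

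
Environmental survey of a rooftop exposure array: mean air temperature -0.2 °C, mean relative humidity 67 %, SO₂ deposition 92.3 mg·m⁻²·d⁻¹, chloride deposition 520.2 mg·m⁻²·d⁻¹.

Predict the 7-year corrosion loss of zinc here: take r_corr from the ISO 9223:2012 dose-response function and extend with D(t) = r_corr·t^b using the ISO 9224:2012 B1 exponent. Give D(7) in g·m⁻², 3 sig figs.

zinc: f(T) = +0.038·(T−10) [T≤10 °C] = -0.3876
  SO₂ term: 0.0129·92.3^0.44·exp(0.046·67-0.3876) = 1.398
  Cl⁻ term: 0.0175·520.2^0.57·exp(0.008·67+0.085·-0.2) = 1.039
  sum: 1.398 + 1.039 → r_corr = 2.437 μm/a
Long-term exponent b (ISO 9224 Table 2, B1) = 0.813
  D(7) = 2.437 × 7^0.813 = 2.437 × 4.865 = 11.85 μm
  Mass loss = 11.85 μm × 7.14 g/cm³ = 84.64 g·m⁻²

D(7) = 84.6 g·m⁻²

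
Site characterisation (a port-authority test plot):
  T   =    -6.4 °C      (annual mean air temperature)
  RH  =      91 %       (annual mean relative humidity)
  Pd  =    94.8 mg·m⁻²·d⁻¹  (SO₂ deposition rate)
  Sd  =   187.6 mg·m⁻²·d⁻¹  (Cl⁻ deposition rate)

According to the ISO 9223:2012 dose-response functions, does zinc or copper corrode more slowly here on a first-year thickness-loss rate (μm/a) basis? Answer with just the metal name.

zinc: T≤10 °C ⇒ hinge +0.038·(-6.4−10) = -0.6232
  sulphur-dioxide contribution → 3.37 μm/a
  chloride contribution → 0.4156 μm/a
  total first-year rate 3.786 μm/a
copper: temperature factor f = +0.126·(-16.4) = -2.0664
  sulphur-dioxide contribution → 0.4705 μm/a
  chloride contribution → 0.8148 μm/a
  total first-year rate 1.285 μm/a
Ordering by μm/a: zinc (3.79) > copper (1.29)

copper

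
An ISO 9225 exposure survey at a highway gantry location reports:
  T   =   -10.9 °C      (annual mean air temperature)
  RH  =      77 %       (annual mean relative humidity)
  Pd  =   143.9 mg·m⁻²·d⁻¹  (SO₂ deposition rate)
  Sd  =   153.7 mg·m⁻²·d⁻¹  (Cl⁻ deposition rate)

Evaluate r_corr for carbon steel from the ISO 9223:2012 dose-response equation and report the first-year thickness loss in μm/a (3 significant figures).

carbon steel: f(T) = +0.150·(T−10) [T≤10 °C] = -3.1350
  sulphur-dioxide contribution → 4.758 μm/a
  chloride contribution → 18.99 μm/a
  ⇒ r_corr(carbon steel) = 23.75 μm/a

r_corr = 23.7 μm/a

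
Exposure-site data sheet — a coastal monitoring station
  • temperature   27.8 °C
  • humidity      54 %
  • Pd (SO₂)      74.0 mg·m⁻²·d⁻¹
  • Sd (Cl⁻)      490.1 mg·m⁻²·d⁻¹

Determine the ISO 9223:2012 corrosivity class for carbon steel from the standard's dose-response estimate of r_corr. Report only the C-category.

C5

carbon steel: T>10 °C ⇒ hinge -0.054·(27.8−10) = -0.9612
  sulphur-dioxide contribution → 18.69 μm/a
  chloride contribution → 85.79 μm/a
  ⇒ r_corr(carbon steel) = 104.5 μm/a
ISO 9223 Table 2 (carbon steel): 80 < 104 ≤ 200 μm/a ⇒ C5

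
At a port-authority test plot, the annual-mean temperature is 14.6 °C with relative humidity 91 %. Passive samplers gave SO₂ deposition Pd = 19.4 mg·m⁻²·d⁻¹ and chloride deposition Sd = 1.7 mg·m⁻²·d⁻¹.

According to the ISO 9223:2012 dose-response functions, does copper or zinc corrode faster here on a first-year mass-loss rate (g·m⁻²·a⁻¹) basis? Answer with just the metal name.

copper: temperature factor f = -0.080·(4.6) = -0.3680
  sulphur-dioxide contribution → 1.702 μm/a
  chloride contribution → 0.6403 μm/a
  total first-year rate 2.343 μm/a
  mass loss = 2.343 μm/a × 8.96 g/cm³ = 20.99 g·m⁻²·a⁻¹
zinc: T>10 °C ⇒ hinge -0.071·(14.6−10) = -0.3266
  sulphur-dioxide contribution → 2.256 μm/a
  chloride contribution → 0.1696 μm/a
  total first-year rate 2.426 μm/a
  mass loss = 2.426 μm/a × 7.14 g/cm³ = 17.32 g·m⁻²·a⁻¹
Ordering by g·m⁻²·a⁻¹: copper (21) > zinc (17.3)

copper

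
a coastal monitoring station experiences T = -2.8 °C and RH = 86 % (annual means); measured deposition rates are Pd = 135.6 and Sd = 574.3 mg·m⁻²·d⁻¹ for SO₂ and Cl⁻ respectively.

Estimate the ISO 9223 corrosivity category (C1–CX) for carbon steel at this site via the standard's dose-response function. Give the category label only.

C5

carbon steel: f(T) = +0.150·(T−10) [T≤10 °C] = -1.9200
  Pd branch = 1.77·Pd^0.52·e^(0.02·RH+f) = 18.62 μm/a
  Cl⁻ term: 0.102·574.3^0.62·exp(0.033·86+0.04·-2.8) = 80.01
  r_corr = 18.62 + 80.01 = 98.63 μm/a
ISO 9223 Table 2 (carbon steel): 80 < 98.6 ≤ 200 μm/a ⇒ C5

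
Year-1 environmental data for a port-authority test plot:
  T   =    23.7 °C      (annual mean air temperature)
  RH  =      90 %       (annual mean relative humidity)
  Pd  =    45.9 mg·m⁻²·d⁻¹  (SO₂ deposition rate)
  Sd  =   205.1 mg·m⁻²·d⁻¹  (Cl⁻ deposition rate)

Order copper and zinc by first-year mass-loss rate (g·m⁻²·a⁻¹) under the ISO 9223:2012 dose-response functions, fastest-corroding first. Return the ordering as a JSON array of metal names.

["zinc", "copper"]

copper: f(T) = -0.080·(T−10) [T>10 °C] = -1.0960
  SO₂ term: 0.0053·45.9^0.26·exp(0.059·90-1.0960) = 0.9693
  Cl⁻ term: 0.01025·205.1^0.27·exp(0.036·90+0.049·23.7) = 3.519
  r_corr = 0.9693 + 3.519 = 4.488 μm/a
  mass loss = 4.488 μm/a × 8.96 g/cm³ = 40.21 g·m⁻²·a⁻¹
zinc: f(T) = -0.071·(T−10) [T>10 °C] = -0.9727
  SO₂ term: 0.0129·45.9^0.44·exp(0.046·90-0.9727) = 1.649
  Sd branch = 0.0175·Sd^0.57·e^(0.008·RH+0.085·T) = 5.603 μm/a
  r_corr = 1.649 + 5.603 = 7.253 μm/a
  mass loss = 7.253 μm/a × 7.14 g/cm³ = 51.78 g·m⁻²·a⁻¹
Ordering by g·m⁻²·a⁻¹: zinc (51.8) > copper (40.2)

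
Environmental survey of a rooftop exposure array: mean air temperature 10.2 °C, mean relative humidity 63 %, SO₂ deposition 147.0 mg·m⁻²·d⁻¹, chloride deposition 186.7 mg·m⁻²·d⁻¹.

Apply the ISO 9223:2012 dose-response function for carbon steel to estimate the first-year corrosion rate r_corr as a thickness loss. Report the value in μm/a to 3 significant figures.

carbon steel: f(T) = -0.054·(T−10) [T>10 °C] = -0.0108
  SO₂ term: 1.77·147.0^0.52·exp(0.02·63-0.0108) = 82.7
  Cl⁻ term: 0.102·186.7^0.62·exp(0.033·63+0.04·10.2) = 31.39
  sum: 82.7 + 31.39 → r_corr = 114.1 μm/a

r_corr = 114 μm/a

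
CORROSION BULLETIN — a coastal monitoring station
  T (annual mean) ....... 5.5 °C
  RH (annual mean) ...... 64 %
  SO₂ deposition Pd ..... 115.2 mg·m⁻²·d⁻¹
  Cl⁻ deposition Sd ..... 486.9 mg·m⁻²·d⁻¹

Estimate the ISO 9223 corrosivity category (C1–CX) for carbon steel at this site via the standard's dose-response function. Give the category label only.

C5

carbon steel: temperature factor f = +0.150·(-4.5) = -0.6750
  sulphur-dioxide contribution → 38.25 μm/a
  chloride contribution → 48.71 μm/a
  ⇒ r_corr(carbon steel) = 86.96 μm/a
87 μm/a falls in (80, 200] for carbon steel → category C5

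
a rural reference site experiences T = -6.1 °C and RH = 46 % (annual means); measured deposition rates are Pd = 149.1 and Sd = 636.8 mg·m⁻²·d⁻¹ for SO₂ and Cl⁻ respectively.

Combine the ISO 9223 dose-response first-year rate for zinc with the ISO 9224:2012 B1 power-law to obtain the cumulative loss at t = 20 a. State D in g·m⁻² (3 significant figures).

zinc: T≤10 °C ⇒ hinge +0.038·(-6.1−10) = -0.6118
  SO₂ term: 0.0129·149.1^0.44·exp(0.046·46-0.6118) = 0.525
  Sd branch = 0.0175·Sd^0.57·e^(0.008·RH+0.085·T) = 0.597 μm/a
  sum: 0.525 + 0.597 → r_corr = 1.122 μm/a
ISO 9224: D(t) = r_corr · t^b with b = 0.813 (zinc, B1)
  D(20) = 1.122 × 20^0.813 = 1.122 × 11.42 = 12.82 μm
  Mass loss = 12.82 μm × 7.14 g/cm³ = 91.5 g·m⁻²

D(20) = 91.5 g·m⁻²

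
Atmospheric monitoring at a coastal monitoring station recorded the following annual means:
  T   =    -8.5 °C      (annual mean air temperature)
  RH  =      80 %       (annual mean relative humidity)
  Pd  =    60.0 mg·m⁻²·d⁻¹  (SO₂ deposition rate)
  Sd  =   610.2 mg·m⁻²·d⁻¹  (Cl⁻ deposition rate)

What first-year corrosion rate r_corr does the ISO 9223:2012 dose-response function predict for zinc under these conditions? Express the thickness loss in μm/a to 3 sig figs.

zinc: temperature factor f = +0.038·(-18.5) = -0.7030
  sulphur-dioxide contribution → 1.534 μm/a
  chloride contribution → 0.6236 μm/a
  ⇒ r_corr(zinc) = 2.158 μm/a

r_corr = 2.16 μm/a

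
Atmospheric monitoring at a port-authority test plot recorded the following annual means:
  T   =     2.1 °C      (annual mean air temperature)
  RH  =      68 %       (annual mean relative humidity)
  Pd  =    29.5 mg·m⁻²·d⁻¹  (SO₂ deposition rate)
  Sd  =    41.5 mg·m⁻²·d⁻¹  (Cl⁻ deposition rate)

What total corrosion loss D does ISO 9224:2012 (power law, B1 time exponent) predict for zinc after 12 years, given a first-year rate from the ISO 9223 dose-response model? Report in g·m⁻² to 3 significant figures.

D(12) = 68.3 g·m⁻²

zinc: T≤10 °C ⇒ hinge +0.038·(2.1−10) = -0.3002
  Pd branch = 0.0129·Pd^0.44·e^(0.046·RH+f) = 0.967 μm/a
  Cl⁻ term: 0.0175·41.5^0.57·exp(0.008·68+0.085·2.1) = 0.3014
  r_corr = 0.967 + 0.3014 = 1.268 μm/a
Long-term exponent b (ISO 9224 Table 2, B1) = 0.813
  D(12) = 1.268 × 12^0.813 = 1.268 × 7.54 = 9.563 μm
  Mass loss = 9.563 μm × 7.14 g/cm³ = 68.28 g·m⁻²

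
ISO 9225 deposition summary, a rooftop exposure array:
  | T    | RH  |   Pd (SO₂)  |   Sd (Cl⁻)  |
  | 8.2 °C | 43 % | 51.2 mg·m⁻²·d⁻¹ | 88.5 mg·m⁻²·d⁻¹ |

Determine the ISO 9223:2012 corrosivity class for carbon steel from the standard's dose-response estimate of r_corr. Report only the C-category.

carbon steel: f(T) = +0.150·(T−10) [T≤10 °C] = -0.2700
  Pd branch = 1.77·Pd^0.52·e^(0.02·RH+f) = 24.72 μm/a
  Sd branch = 0.102·Sd^0.62·e^(0.033·RH+0.04·T) = 9.428 μm/a
  sum: 24.72 + 9.428 → r_corr = 34.15 μm/a
ISO 9223 Table 2 (carbon steel): 25 < 34.1 ≤ 50 μm/a ⇒ C3

C3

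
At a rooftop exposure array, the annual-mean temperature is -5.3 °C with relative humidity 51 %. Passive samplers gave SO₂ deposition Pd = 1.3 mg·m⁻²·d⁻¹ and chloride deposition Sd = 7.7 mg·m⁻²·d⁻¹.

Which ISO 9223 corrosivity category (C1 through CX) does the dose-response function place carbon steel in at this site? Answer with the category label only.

carbon steel: f(T) = +0.150·(T−10) [T≤10 °C] = -2.2950
  SO₂ term: 1.77·1.3^0.52·exp(0.02·51-2.2950) = 0.5669
  Cl⁻ term: 0.102·7.7^0.62·exp(0.033·51+0.04·-5.3) = 1.574
  r_corr = 0.5669 + 1.574 = 2.141 μm/a
ISO 9223 Table 2 (carbon steel): 1.3 < 2.14 ≤ 25 μm/a ⇒ C2

C2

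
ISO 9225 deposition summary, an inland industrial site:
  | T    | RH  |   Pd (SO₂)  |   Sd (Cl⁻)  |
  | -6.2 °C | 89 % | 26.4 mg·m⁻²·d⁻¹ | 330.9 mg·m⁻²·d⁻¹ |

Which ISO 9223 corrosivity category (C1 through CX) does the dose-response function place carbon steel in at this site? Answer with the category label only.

C4

carbon steel: f(T) = +0.150·(T−10) [T≤10 °C] = -2.4300
  SO₂ term: 1.77·26.4^0.52·exp(0.02·89-2.4300) = 5.069
  Sd branch = 0.102·Sd^0.62·e^(0.033·RH+0.04·T) = 54.78 μm/a
  r_corr = 5.069 + 54.78 = 59.85 μm/a
59.8 μm/a falls in (50, 80] for carbon steel → category C4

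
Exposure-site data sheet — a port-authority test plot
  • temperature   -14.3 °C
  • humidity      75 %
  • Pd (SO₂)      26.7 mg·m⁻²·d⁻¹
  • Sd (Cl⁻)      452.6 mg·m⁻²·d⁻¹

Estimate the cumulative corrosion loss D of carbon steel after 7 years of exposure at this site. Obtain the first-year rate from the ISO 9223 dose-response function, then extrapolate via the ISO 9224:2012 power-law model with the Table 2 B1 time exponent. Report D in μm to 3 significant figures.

carbon steel: f(T) = +0.150·(T−10) [T≤10 °C] = -3.6450
  Pd branch = 1.77·Pd^0.52·e^(0.02·RH+f) = 1.143 μm/a
  Cl⁻ term: 0.102·452.6^0.62·exp(0.033·75+0.04·-14.3) = 30.31
  sum: 1.143 + 30.31 → r_corr = 31.45 μm/a
ISO 9224: D(t) = r_corr · t^b with b = 0.523 (carbon steel, B1)
  D(7) = 31.45 × 7^0.523 = 31.45 × 2.767 = 87.03 μm

D(7) = 87.0 μm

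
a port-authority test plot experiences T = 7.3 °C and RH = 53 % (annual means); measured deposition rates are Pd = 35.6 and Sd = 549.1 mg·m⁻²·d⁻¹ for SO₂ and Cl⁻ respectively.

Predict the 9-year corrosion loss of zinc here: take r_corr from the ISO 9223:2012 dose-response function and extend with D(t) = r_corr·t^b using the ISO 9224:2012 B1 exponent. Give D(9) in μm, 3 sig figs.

zinc: temperature factor f = +0.038·(-2.7) = -0.1026
  sulphur-dioxide contribution → 0.6419 μm/a
  chloride contribution → 1.812 μm/a
  total first-year rate 2.454 μm/a
ISO 9224: D(t) = r_corr · t^b with b = 0.813 (zinc, B1)
  D(9) = 2.454 × 9^0.813 = 2.454 × 5.968 = 14.65 μm

D(9) = 14.6 μm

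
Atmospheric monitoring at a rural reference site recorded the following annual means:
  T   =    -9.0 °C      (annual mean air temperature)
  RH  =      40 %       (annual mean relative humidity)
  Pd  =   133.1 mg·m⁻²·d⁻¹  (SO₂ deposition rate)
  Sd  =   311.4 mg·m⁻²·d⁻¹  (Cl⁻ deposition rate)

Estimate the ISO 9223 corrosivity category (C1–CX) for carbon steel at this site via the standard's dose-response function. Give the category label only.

carbon steel: f(T) = +0.150·(T−10) [T≤10 °C] = -2.8500
  SO₂ term: 1.77·133.1^0.52·exp(0.02·40-2.8500) = 2.899
  Sd branch = 0.102·Sd^0.62·e^(0.033·RH+0.04·T) = 9.362 μm/a
  sum: 2.899 + 9.362 → r_corr = 12.26 μm/a
Category bounds: 1.3…25 μm/a bracket r_corr ⇒ C2

C2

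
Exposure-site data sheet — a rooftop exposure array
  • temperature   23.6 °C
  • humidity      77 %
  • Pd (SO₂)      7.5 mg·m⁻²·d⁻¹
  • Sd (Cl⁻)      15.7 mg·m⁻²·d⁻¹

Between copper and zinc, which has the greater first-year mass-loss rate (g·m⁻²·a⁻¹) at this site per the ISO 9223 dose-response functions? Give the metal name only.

copper: T>10 °C ⇒ hinge -0.080·(23.6−10) = -1.0880
  Pd branch = 0.0053·Pd^0.26·e^(0.059·RH+f) = 0.2833 μm/a
  Sd branch = 0.01025·Sd^0.27·e^(0.036·RH+0.049·T) = 1.096 μm/a
  sum: 0.2833 + 1.096 → r_corr = 1.379 μm/a
  mass loss = 1.379 μm/a × 8.96 g/cm³ = 12.36 g·m⁻²·a⁻¹
zinc: temperature factor f = -0.071·(13.6) = -0.9656
  Pd branch = 0.0129·Pd^0.44·e^(0.046·RH+f) = 0.4117 μm/a
  Sd branch = 0.0175·Sd^0.57·e^(0.008·RH+0.085·T) = 1.157 μm/a
  sum: 0.4117 + 1.157 → r_corr = 1.569 μm/a
  mass loss = 1.569 μm/a × 7.14 g/cm³ = 11.2 g·m⁻²·a⁻¹
Ordering by g·m⁻²·a⁻¹: copper (12.4) > zinc (11.2)

copper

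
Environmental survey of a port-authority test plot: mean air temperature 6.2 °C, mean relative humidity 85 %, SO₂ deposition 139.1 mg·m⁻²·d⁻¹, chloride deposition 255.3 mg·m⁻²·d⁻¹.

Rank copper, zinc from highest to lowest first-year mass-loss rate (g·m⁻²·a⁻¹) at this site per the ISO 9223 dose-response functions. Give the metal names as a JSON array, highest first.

copper: T≤10 °C ⇒ hinge +0.126·(6.2−10) = -0.4788
  SO₂ term: 0.0053·139.1^0.26·exp(0.059·85-0.4788) = 1.785
  Sd branch = 0.01025·Sd^0.27·e^(0.036·RH+0.049·T) = 1.323 μm/a
  sum: 1.785 + 1.323 → r_corr = 3.108 μm/a
  mass loss = 3.108 μm/a × 8.96 g/cm³ = 27.84 g·m⁻²·a⁻¹
zinc: f(T) = +0.038·(T−10) [T≤10 °C] = -0.1444
  Pd branch = 0.0129·Pd^0.44·e^(0.046·RH+f) = 4.887 μm/a
  Sd branch = 0.0175·Sd^0.57·e^(0.008·RH+0.085·T) = 1.378 μm/a
  r_corr = 4.887 + 1.378 = 6.265 μm/a
  mass loss = 6.265 μm/a × 7.14 g/cm³ = 44.73 g·m⁻²·a⁻¹
Ordering by g·m⁻²·a⁻¹: zinc (44.7) > copper (27.8)

["zinc", "copper"]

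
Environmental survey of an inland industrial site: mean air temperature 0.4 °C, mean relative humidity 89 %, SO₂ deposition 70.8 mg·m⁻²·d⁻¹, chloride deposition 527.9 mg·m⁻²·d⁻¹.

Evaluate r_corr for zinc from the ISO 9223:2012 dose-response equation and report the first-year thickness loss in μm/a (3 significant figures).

zinc: T≤10 °C ⇒ hinge +0.038·(0.4−10) = -0.3648
  SO₂ term: 0.0129·70.8^0.44·exp(0.046·89-0.3648) = 3.501
  Cl⁻ term: 0.0175·527.9^0.57·exp(0.008·89+0.085·0.4) = 1.315
  sum: 3.501 + 1.315 → r_corr = 4.816 μm/a

r_corr = 4.82 μm/a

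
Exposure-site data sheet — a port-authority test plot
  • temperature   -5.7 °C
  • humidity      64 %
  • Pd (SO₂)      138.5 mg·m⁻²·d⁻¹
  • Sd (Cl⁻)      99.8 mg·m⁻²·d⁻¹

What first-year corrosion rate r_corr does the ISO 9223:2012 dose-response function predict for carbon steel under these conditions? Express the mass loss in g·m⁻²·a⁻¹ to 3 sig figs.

r_corr = 153 g·m⁻²·a⁻¹

carbon steel: temperature factor f = +0.150·(-15.7) = -2.3550
  sulphur-dioxide contribution → 7.846 μm/a
  chloride contribution → 11.65 μm/a
  ⇒ r_corr(carbon steel) = 19.49 μm/a
Convert to mass loss: 19.49 μm/a × 7.85 g/cm³ = 153 g·m⁻²·a⁻¹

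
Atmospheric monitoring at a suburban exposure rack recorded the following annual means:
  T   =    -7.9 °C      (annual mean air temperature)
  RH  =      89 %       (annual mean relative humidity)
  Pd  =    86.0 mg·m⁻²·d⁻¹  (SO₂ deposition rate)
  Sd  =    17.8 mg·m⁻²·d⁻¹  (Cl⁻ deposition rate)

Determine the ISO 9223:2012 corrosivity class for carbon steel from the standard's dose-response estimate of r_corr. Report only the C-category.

C2

carbon steel: T≤10 °C ⇒ hinge +0.150·(-7.9−10) = -2.6850
  Pd branch = 1.77·Pd^0.52·e^(0.02·RH+f) = 7.259 μm/a
  Sd branch = 0.102·Sd^0.62·e^(0.033·RH+0.04·T) = 8.359 μm/a
  r_corr = 7.259 + 8.359 = 15.62 μm/a
15.6 μm/a falls in (1.3, 25] for carbon steel → category C2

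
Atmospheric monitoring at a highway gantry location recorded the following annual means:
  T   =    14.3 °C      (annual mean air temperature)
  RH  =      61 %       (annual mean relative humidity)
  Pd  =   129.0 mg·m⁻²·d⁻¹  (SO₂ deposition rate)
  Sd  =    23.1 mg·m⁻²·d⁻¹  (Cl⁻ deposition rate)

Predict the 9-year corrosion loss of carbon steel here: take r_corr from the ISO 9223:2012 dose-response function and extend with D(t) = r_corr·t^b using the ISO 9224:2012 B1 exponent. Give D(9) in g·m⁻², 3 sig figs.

D(9) = 1.71e+03 g·m⁻²

carbon steel: f(T) = -0.054·(T−10) [T>10 °C] = -0.2322
  sulphur-dioxide contribution → 59.49 μm/a
  chloride contribution → 9.477 μm/a
  ⇒ r_corr(carbon steel) = 68.97 μm/a
Long-term exponent b (ISO 9224 Table 2, B1) = 0.523
  D(9) = 68.97 × 9^0.523 = 68.97 × 3.156 = 217.6 μm
  Mass loss = 217.6 μm × 7.85 g/cm³ = 1708 g·m⁻²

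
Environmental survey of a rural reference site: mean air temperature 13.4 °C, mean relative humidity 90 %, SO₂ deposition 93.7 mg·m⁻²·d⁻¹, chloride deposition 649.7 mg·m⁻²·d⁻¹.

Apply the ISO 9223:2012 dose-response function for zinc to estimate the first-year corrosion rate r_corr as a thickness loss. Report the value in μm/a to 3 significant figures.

zinc: temperature factor f = -0.071·(3.4) = -0.2414
  Pd branch = 0.0129·Pd^0.44·e^(0.046·RH+f) = 4.691 μm/a
  Sd branch = 0.0175·Sd^0.57·e^(0.008·RH+0.085·T) = 4.504 μm/a
  sum: 4.691 + 4.504 → r_corr = 9.196 μm/a

r_corr = 9.20 μm/a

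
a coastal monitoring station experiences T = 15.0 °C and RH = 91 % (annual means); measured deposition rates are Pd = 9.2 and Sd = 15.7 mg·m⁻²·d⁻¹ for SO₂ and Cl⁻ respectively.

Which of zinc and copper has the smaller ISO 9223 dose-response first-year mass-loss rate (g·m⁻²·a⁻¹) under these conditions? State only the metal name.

zinc: temperature factor f = -0.071·(5.0) = -0.3550
  sulphur-dioxide contribution → 1.579 μm/a
  chloride contribution → 0.6232 μm/a
  ⇒ r_corr(zinc) = 2.202 μm/a
  mass loss = 2.202 μm/a × 7.14 g/cm³ = 15.72 g·m⁻²·a⁻¹
copper: f(T) = -0.080·(T−10) [T>10 °C] = -0.4000
  sulphur-dioxide contribution → 1.358 μm/a
  chloride contribution → 1.19 μm/a
  ⇒ r_corr(copper) = 2.548 μm/a
  mass loss = 2.548 μm/a × 8.96 g/cm³ = 22.83 g·m⁻²·a⁻¹
Ordering by g·m⁻²·a⁻¹: copper (22.8) > zinc (15.7)

zinc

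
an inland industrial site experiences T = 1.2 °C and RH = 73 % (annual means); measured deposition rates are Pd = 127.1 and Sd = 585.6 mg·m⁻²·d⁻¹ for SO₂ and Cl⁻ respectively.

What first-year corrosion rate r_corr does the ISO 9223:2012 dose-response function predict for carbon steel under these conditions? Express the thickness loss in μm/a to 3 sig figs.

carbon steel: temperature factor f = +0.150·(-8.8) = -1.3200
  sulphur-dioxide contribution → 25.29 μm/a
  chloride contribution → 61.88 μm/a
  ⇒ r_corr(carbon steel) = 87.17 μm/a

r_corr = 87.2 μm/a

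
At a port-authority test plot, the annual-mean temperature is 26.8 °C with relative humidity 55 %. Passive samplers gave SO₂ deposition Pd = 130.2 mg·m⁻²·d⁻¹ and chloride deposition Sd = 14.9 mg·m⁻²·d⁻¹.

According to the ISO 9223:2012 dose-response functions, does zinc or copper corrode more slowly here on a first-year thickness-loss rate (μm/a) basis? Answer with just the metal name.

copper

zinc: temperature factor f = -0.071·(16.8) = -1.1928
  Pd branch = 0.0129·Pd^0.44·e^(0.046·RH+f) = 0.4186 μm/a
  Cl⁻ term: 0.0175·14.9^0.57·exp(0.008·55+0.085·26.8) = 1.236
  r_corr = 0.4186 + 1.236 = 1.655 μm/a
copper: T>10 °C ⇒ hinge -0.080·(26.8−10) = -1.3440
  Pd branch = 0.0053·Pd^0.26·e^(0.059·RH+f) = 0.1258 μm/a
  Sd branch = 0.01025·Sd^0.27·e^(0.036·RH+0.049·T) = 0.5724 μm/a
  r_corr = 0.1258 + 0.5724 = 0.6982 μm/a
Ordering by μm/a: zinc (1.65) > copper (0.698)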